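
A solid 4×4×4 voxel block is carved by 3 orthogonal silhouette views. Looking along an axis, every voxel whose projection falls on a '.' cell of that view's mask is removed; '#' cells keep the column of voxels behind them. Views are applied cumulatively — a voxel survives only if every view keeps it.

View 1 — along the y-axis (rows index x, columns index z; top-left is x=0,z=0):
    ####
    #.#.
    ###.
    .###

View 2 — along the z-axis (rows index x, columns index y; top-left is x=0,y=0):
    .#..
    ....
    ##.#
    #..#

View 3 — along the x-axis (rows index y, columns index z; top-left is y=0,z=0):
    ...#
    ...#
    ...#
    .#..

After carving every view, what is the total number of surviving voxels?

initial block: 4^3 = 64
step 1: project along y, AND mask (12/16) → |grid| = 48
step 2: project along z, AND mask (6/16) → |grid| = 19
step 3: project along x, AND mask (4/16) → |grid| = 4

4 voxels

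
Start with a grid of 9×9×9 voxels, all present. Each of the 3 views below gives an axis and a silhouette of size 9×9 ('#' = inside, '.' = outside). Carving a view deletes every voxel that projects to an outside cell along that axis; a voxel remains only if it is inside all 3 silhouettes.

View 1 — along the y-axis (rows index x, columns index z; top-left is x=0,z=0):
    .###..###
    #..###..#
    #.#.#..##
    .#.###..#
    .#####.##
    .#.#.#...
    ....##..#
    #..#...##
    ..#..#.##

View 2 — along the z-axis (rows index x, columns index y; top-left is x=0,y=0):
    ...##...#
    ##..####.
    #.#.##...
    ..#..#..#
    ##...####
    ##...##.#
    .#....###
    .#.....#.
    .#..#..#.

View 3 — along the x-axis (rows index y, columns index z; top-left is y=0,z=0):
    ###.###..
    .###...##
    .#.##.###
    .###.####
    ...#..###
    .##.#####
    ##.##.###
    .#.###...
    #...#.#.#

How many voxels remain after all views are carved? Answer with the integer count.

102 voxels

start: 9×9×9 = 729 voxels
carve view 1 (along y, XZ-mask fill 42/81): 378 voxels remain
carve view 2 (along z, XY-mask fill 36/81): 172 voxels remain
carve view 3 (along x, YZ-mask fill 50/81): 102 voxels remain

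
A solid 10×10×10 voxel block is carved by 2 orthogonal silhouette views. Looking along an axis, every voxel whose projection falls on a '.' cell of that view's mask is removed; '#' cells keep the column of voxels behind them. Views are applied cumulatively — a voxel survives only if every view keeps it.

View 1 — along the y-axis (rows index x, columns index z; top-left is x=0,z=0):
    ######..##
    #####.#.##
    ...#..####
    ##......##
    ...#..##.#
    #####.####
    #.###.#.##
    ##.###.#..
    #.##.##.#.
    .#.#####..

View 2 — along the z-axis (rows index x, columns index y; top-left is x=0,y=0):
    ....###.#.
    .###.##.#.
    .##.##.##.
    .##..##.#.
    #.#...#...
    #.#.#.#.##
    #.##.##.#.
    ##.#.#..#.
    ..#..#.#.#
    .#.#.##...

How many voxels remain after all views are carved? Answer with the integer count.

full grid |V| = 1000
[1] y-view keeps 63 columns → grid now 630
[2] z-view keeps 49 columns → grid now 316

remaining voxels: 316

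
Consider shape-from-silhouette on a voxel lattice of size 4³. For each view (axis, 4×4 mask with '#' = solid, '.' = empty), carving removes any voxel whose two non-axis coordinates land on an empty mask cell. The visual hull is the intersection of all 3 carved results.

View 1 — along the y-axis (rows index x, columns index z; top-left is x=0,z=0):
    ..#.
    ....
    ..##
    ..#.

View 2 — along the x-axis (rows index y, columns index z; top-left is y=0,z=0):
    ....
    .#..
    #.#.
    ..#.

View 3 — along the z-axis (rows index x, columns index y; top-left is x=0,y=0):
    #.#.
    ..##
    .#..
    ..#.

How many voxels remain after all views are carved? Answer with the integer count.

remaining voxels: 2

start: 4×4×4 = 64 voxels
carve view 1 (along y, XZ-mask fill 4/16): 16 voxels remain
carve view 2 (along x, YZ-mask fill 4/16): 6 voxels remain
carve view 3 (along z, XY-mask fill 6/16): 2 voxels remain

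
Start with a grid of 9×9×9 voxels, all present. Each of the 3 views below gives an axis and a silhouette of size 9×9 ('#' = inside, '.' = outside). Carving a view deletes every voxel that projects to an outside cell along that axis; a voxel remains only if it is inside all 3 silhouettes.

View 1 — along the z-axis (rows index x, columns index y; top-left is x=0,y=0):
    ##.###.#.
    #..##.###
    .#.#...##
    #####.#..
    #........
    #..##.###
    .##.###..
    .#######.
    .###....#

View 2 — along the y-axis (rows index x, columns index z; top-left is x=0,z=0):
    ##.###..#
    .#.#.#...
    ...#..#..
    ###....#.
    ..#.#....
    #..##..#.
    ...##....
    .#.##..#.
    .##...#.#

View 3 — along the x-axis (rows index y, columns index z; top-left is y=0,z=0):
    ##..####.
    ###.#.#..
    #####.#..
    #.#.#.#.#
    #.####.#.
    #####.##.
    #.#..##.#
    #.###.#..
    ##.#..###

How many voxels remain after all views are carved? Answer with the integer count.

|visual hull| = 102

full grid |V| = 729
  1. axis=2 (XY plane), |mask|=45  ⇒  voxels=405
  2. axis=1 (XZ plane), |mask|=31  ⇒  voxels=166
  3. axis=0 (YZ plane), |mask|=51  ⇒  voxels=102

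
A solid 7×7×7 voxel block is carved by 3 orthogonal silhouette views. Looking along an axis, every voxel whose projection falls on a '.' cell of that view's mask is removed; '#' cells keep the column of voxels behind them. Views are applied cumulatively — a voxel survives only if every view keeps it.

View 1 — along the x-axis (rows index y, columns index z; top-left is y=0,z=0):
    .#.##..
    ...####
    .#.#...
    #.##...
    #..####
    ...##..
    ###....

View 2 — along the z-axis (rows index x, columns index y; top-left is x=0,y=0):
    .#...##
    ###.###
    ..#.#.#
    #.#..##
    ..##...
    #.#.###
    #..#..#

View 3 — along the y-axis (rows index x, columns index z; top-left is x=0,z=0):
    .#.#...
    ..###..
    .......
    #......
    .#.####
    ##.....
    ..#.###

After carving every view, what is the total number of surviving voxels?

start: 7×7×7 = 343 voxels
[1] x-view keeps 22 columns → grid now 154
[2] z-view keeps 26 columns → grid now 77
[3] y-view keeps 17 columns → grid now 25

25 voxels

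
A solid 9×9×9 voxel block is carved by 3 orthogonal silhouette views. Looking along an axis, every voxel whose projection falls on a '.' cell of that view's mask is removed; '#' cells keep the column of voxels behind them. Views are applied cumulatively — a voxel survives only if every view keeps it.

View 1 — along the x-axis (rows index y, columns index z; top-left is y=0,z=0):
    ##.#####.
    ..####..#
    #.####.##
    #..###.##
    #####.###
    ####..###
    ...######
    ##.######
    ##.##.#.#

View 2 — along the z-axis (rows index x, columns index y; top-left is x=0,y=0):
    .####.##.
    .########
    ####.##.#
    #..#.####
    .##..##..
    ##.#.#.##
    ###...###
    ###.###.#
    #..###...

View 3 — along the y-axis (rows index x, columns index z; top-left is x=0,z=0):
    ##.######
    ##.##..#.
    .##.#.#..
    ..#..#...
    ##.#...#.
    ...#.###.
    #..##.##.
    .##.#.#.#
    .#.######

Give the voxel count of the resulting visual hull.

|visual hull| = 188

full grid |V| = 729
  1. axis=0 (YZ plane), |mask|=60  ⇒  voxels=540
  2. axis=2 (XY plane), |mask|=54  ⇒  voxels=354
  3. axis=1 (XZ plane), |mask|=44  ⇒  voxels=188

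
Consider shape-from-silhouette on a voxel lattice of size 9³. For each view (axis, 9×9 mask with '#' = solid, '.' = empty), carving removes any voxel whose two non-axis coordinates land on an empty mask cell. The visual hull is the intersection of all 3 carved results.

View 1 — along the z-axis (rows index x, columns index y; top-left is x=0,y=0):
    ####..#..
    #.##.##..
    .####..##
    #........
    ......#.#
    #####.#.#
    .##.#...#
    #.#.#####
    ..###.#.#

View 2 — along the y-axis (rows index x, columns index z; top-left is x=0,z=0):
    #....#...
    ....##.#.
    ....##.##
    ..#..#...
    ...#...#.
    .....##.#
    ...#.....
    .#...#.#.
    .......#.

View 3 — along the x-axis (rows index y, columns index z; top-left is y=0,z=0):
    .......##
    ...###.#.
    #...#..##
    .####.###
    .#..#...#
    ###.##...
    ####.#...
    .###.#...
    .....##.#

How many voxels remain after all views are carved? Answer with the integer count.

50 voxels

start: 9×9×9 = 729 voxels
carve view 1 (along z, XY-mask fill 42/81): 378 voxels remain
carve view 2 (along y, XZ-mask fill 21/81): 106 voxels remain
carve view 3 (along x, YZ-mask fill 37/81): 50 voxels remain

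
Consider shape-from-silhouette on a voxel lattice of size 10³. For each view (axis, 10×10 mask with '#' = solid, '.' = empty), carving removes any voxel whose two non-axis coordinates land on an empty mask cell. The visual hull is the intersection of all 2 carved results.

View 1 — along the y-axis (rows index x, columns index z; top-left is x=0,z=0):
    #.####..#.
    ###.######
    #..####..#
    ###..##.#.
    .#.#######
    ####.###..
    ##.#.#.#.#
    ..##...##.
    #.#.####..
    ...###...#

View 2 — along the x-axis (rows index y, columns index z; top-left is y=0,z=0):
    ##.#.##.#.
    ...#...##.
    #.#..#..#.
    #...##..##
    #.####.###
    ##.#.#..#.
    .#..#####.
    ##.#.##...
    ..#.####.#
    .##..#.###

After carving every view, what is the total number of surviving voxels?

remaining voxels: 345

start: 10×10×10 = 1000 voxels
step 1: project along y, AND mask (62/100) → |grid| = 620
step 2: project along x, AND mask (54/100) → |grid| = 345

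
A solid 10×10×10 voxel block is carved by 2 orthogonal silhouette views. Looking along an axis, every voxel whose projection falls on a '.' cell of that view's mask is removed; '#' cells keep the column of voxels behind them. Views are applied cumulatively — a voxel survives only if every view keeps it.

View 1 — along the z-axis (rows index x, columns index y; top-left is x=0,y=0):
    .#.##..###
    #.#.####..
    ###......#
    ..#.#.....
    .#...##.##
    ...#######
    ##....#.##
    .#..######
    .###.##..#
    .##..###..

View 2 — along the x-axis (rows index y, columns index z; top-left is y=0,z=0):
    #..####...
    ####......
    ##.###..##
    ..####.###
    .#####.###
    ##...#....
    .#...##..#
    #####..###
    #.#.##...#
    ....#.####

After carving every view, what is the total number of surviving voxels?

|visual hull| = 285

initial block: 10^3 = 1000
after view 1 [z-axis, 53 of 100 cells solid] → remaining = 530
after view 2 [x-axis, 56 of 100 cells solid] → remaining = 285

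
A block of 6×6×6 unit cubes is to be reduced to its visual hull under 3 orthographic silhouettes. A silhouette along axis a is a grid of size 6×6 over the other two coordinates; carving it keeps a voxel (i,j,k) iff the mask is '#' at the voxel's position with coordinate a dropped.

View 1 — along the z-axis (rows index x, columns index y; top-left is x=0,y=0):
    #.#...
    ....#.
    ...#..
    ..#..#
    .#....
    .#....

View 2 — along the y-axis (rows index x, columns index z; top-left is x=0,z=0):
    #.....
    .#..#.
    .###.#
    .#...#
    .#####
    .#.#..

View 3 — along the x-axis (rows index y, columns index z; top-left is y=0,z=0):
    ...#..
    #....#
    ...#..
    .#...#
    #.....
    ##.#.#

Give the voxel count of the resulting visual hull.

|visual hull| = 5

initial block: 6^3 = 216
  1. axis=2 (XY plane), |mask|=8  ⇒  voxels=48
  2. axis=1 (XZ plane), |mask|=16  ⇒  voxels=19
  3. axis=0 (YZ plane), |mask|=11  ⇒  voxels=5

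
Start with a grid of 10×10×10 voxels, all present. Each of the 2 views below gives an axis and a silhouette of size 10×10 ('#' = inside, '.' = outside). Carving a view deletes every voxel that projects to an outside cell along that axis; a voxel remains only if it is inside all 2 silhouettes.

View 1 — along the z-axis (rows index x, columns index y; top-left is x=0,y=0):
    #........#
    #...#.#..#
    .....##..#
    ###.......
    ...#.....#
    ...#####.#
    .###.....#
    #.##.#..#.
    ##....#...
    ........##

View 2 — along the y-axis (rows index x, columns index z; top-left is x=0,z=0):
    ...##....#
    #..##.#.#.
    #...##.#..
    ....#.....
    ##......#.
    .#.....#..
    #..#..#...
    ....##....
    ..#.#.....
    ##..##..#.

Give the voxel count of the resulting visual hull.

|visual hull| = 97

start: 10×10×10 = 1000 voxels
V1 z: intersect with XY mask (34 set) -- 340 left
V2 y: intersect with XZ mask (30 set) -- 97 left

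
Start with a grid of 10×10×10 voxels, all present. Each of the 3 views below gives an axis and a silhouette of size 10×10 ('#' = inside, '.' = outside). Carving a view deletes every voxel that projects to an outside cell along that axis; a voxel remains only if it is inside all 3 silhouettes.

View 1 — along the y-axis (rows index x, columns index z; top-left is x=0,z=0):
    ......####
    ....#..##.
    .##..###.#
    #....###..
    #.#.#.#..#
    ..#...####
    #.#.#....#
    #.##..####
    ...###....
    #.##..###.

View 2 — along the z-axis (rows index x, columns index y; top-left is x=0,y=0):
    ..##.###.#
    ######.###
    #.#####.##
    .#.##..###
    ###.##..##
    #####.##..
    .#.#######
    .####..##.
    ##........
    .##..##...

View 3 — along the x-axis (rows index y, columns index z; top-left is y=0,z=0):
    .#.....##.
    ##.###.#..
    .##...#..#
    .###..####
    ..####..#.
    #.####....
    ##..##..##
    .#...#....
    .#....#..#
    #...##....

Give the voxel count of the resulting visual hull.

start: 10×10×10 = 1000 voxels
after view 1 [y-axis, 47 of 100 cells solid] → remaining = 470
after view 2 [z-axis, 63 of 100 cells solid] → remaining = 297
after view 3 [x-axis, 44 of 100 cells solid] → remaining = 124

124 voxels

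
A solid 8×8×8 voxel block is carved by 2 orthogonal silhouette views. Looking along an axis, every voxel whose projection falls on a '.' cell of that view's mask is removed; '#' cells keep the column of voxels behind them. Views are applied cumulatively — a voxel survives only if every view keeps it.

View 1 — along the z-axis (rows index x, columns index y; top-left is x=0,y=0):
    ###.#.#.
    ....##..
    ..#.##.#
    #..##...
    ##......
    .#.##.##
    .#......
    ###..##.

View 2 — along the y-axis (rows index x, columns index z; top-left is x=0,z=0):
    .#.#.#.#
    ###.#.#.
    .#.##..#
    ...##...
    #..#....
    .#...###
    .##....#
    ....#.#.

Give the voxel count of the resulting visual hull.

remaining voxels: 89

before carving: 512 voxels (8×8×8)
V1 z: intersect with XY mask (27 set) -- 216 left
V2 y: intersect with XZ mask (26 set) -- 89 left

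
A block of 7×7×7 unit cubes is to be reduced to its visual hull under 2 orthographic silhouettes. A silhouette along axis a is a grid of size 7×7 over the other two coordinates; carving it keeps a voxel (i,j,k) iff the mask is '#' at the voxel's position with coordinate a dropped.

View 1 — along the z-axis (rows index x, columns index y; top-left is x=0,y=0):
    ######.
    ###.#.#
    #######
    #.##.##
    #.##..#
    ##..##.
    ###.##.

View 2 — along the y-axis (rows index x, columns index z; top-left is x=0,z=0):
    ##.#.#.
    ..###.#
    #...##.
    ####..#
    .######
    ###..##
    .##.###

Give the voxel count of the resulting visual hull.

|visual hull| = 159

start: 7×7×7 = 343 voxels
after view 1 [z-axis, 36 of 49 cells solid] → remaining = 252
after view 2 [y-axis, 32 of 49 cells solid] → remaining = 159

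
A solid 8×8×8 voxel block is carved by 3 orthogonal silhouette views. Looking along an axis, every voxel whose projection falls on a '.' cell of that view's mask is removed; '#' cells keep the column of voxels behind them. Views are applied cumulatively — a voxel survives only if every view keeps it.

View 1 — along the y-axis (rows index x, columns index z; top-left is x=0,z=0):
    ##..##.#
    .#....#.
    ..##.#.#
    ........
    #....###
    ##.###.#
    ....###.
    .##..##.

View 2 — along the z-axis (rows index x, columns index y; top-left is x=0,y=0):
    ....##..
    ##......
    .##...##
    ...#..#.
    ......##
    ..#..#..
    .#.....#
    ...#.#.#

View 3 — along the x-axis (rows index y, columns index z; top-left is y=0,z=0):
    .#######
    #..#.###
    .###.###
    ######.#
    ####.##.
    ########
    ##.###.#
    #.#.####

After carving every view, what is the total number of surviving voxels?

initial block: 8^3 = 512
V1 y: intersect with XZ mask (28 set) -- 224 left
V2 z: intersect with XY mask (19 set) -- 68 left
V3 x: intersect with YZ mask (51 set) -- 56 left

56 voxels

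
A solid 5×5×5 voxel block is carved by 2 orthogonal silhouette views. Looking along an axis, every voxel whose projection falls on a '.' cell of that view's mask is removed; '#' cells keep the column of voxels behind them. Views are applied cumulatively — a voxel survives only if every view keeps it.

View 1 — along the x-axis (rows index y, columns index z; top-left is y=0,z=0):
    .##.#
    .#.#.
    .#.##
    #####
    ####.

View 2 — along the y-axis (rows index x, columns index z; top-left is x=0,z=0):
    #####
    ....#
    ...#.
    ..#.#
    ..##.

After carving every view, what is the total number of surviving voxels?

start: 5×5×5 = 125 voxels
V1 x: intersect with YZ mask (17 set) -- 85 left
V2 y: intersect with XZ mask (11 set) -- 37 left

|visual hull| = 37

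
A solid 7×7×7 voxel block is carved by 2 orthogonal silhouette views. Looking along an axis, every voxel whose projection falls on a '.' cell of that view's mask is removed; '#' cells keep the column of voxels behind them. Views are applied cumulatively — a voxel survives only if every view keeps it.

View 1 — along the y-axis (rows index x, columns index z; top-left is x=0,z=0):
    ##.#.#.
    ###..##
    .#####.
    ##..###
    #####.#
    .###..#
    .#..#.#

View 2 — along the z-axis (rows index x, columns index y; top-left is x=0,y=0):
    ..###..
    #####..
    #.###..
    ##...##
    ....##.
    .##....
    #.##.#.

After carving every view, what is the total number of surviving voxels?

initial block: 7^3 = 343
after view 1 [y-axis, 32 of 49 cells solid] → remaining = 224
after view 2 [z-axis, 24 of 49 cells solid] → remaining = 109

|visual hull| = 109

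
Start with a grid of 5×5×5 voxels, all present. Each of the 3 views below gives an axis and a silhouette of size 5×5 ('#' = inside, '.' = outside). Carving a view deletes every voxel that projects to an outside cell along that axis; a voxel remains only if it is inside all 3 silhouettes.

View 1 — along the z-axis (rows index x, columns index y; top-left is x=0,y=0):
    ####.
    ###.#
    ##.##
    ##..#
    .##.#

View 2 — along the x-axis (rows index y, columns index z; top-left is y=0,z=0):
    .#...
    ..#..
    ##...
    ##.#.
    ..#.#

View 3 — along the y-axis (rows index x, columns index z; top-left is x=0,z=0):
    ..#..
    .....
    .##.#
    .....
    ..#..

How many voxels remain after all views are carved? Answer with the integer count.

before carving: 125 voxels (5×5×5)
  1. axis=2 (XY plane), |mask|=18  ⇒  voxels=90
  2. axis=0 (YZ plane), |mask|=9  ⇒  voxels=29
  3. axis=1 (XZ plane), |mask|=5  ⇒  voxels=8

8 voxels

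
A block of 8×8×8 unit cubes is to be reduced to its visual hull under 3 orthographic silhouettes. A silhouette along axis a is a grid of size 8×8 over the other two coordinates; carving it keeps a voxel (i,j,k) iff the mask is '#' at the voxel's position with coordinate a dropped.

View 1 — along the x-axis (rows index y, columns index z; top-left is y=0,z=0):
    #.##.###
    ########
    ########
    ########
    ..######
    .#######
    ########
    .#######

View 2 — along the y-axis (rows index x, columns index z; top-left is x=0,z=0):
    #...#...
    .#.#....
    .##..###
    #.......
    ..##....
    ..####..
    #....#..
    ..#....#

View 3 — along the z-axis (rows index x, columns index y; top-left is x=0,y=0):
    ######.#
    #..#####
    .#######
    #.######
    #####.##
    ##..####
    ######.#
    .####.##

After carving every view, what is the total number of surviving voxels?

start: 8×8×8 = 512 voxels
after view 1 [x-axis, 58 of 64 cells solid] → remaining = 464
after view 2 [y-axis, 20 of 64 cells solid] → remaining = 145
after view 3 [z-axis, 53 of 64 cells solid] → remaining = 118

118 voxels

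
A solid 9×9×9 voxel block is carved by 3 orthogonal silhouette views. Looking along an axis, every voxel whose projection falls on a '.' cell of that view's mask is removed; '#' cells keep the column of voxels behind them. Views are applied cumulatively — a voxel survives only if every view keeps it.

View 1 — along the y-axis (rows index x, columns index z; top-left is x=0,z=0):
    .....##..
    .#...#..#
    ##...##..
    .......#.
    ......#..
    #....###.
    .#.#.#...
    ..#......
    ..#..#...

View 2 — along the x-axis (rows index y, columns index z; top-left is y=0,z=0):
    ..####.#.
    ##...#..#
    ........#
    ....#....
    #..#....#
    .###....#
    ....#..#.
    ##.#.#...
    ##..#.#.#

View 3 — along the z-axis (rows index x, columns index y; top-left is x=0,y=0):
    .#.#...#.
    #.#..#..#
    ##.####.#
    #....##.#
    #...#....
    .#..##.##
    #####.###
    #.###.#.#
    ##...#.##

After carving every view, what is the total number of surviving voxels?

initial block: 9^3 = 729
  1. axis=1 (XZ plane), |mask|=21  ⇒  voxels=189
  2. axis=0 (YZ plane), |mask|=29  ⇒  voxels=59
  3. axis=2 (XY plane), |mask|=44  ⇒  voxels=41

remaining voxels: 41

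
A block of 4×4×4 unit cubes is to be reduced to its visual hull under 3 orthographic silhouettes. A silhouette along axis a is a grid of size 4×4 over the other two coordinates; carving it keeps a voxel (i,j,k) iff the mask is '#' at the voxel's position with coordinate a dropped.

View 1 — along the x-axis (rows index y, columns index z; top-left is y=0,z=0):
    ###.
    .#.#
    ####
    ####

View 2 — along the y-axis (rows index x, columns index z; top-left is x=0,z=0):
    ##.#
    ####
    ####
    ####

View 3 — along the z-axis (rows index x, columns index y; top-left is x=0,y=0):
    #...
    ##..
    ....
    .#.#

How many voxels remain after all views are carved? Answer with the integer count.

full grid |V| = 64
  1. axis=0 (YZ plane), |mask|=13  ⇒  voxels=52
  2. axis=1 (XZ plane), |mask|=15  ⇒  voxels=49
  3. axis=2 (XY plane), |mask|=5  ⇒  voxels=13

voxel count = 13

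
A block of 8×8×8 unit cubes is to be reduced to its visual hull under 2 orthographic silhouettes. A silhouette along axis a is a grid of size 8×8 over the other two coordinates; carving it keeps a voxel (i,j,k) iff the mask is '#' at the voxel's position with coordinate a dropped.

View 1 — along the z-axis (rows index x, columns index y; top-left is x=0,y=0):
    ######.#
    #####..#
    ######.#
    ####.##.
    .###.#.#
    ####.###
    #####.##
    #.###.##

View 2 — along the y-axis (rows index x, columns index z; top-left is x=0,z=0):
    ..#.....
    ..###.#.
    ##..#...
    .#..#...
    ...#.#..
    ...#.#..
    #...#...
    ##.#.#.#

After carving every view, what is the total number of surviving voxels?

remaining voxels: 132

full grid |V| = 512
[1] z-view keeps 51 columns → grid now 408
[2] y-view keeps 21 columns → grid now 132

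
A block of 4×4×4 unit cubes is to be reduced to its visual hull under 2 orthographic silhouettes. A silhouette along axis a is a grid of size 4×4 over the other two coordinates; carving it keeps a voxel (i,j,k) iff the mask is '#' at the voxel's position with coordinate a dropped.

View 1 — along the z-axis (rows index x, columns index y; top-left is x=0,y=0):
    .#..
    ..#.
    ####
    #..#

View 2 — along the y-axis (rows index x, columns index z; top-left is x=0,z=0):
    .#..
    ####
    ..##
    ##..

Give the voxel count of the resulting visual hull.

before carving: 64 voxels (4×4×4)
V1 z: intersect with XY mask (8 set) -- 32 left
V2 y: intersect with XZ mask (9 set) -- 17 left

voxel count = 17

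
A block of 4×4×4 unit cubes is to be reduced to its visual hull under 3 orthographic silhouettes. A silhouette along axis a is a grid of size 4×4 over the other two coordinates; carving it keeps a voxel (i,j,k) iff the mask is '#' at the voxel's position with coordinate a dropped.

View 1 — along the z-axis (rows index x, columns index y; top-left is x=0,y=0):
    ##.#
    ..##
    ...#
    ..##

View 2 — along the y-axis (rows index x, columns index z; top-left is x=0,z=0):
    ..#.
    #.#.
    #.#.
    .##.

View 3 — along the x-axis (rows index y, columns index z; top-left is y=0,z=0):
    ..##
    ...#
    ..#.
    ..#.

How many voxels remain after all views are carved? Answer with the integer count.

initial block: 4^3 = 64
[1] z-view keeps 8 columns → grid now 32
[2] y-view keeps 7 columns → grid now 13
[3] x-view keeps 5 columns → grid now 7

voxel count = 7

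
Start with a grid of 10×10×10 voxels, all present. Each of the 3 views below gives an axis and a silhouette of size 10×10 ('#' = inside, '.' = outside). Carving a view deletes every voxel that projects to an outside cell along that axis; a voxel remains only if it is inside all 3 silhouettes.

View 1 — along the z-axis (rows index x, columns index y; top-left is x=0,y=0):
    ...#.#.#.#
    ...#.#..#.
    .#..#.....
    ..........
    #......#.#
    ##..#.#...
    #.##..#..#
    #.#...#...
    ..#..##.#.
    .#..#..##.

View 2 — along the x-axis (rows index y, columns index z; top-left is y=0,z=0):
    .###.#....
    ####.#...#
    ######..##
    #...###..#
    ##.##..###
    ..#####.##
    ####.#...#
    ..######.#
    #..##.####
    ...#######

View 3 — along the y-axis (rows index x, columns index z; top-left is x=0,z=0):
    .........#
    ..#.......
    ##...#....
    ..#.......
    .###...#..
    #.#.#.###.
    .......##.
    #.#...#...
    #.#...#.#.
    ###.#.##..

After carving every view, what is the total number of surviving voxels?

before carving: 1000 voxels (10×10×10)
after view 1 [z-axis, 32 of 100 cells solid] → remaining = 320
after view 2 [x-axis, 64 of 100 cells solid] → remaining = 202
after view 3 [y-axis, 31 of 100 cells solid] → remaining = 61

remaining voxels: 61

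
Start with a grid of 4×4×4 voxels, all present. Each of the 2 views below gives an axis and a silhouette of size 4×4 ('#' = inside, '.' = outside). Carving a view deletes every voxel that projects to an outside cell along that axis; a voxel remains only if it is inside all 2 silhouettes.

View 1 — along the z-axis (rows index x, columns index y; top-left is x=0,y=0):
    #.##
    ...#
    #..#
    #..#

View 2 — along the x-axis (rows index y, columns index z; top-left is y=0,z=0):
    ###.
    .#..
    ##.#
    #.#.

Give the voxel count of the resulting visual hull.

|visual hull| = 20

initial block: 4^3 = 64
V1 z: intersect with XY mask (8 set) -- 32 left
V2 x: intersect with YZ mask (9 set) -- 20 left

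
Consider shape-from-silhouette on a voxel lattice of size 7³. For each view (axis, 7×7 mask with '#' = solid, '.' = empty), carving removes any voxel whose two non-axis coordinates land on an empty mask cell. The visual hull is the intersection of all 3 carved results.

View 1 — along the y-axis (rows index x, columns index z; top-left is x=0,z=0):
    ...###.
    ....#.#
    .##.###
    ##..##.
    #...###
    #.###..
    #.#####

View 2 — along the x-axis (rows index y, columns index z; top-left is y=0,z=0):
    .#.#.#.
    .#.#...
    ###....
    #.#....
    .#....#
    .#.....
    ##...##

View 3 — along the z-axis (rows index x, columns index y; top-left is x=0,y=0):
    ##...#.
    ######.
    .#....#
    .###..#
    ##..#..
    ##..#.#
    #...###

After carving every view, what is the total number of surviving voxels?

|visual hull| = 26

initial block: 7^3 = 343
V1 y: intersect with XZ mask (28 set) -- 196 left
V2 x: intersect with YZ mask (17 set) -- 54 left
V3 z: intersect with XY mask (26 set) -- 26 left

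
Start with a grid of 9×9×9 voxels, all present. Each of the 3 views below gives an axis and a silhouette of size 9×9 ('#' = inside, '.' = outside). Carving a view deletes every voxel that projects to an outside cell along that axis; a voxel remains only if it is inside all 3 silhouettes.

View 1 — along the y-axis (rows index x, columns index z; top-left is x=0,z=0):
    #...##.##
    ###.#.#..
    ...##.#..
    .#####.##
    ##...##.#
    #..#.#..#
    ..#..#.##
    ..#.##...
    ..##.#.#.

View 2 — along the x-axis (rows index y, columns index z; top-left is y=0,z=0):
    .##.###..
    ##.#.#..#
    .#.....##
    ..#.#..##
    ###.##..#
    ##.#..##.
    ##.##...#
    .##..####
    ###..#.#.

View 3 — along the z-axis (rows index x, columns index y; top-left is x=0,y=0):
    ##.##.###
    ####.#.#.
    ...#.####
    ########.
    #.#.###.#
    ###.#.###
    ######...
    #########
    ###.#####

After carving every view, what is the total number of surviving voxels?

151 voxels

before carving: 729 voxels (9×9×9)
  1. axis=1 (XZ plane), |mask|=40  ⇒  voxels=360
  2. axis=0 (YZ plane), |mask|=44  ⇒  voxels=195
  3. axis=2 (XY plane), |mask|=62  ⇒  voxels=151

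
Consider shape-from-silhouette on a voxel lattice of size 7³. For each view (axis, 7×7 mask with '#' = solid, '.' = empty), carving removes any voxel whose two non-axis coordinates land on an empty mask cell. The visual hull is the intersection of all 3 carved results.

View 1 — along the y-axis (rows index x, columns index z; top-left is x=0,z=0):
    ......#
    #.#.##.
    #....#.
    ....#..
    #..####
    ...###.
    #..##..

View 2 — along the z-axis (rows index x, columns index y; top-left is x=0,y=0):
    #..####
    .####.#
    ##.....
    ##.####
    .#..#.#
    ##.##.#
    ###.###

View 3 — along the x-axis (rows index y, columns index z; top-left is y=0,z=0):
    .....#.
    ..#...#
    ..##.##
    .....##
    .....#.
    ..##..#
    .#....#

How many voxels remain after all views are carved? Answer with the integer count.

17 voxels

start: 7×7×7 = 343 voxels
V1 y: intersect with XZ mask (19 set) -- 133 left
V2 z: intersect with XY mask (32 set) -- 83 left
V3 x: intersect with YZ mask (15 set) -- 17 left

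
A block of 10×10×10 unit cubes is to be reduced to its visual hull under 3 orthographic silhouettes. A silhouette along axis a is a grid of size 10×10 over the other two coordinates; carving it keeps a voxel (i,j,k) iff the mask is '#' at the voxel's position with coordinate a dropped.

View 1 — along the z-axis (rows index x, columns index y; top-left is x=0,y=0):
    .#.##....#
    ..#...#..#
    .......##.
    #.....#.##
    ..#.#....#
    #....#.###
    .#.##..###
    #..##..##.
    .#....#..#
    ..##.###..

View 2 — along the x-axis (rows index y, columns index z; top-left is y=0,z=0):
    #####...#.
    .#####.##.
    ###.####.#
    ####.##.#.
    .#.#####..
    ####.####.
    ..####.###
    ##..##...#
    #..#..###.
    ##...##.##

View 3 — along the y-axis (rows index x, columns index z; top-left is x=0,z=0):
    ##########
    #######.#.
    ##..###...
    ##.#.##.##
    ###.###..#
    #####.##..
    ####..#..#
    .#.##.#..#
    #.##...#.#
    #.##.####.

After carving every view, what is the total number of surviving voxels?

full grid |V| = 1000
V1 z: intersect with XY mask (40 set) -- 400 left
V2 x: intersect with YZ mask (65 set) -- 251 left
V3 y: intersect with XZ mask (67 set) -- 173 left

|visual hull| = 173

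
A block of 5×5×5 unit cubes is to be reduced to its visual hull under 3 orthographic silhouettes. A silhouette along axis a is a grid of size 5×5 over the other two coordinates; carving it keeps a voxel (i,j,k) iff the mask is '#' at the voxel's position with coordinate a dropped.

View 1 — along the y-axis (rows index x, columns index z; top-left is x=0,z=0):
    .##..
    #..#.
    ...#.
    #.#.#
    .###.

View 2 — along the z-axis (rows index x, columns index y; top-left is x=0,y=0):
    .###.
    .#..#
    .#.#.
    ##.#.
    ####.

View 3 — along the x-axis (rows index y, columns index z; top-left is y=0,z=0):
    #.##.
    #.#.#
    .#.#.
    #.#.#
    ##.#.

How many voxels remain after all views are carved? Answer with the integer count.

|visual hull| = 20

before carving: 125 voxels (5×5×5)
V1 y: intersect with XZ mask (11 set) -- 55 left
V2 z: intersect with XY mask (14 set) -- 33 left
V3 x: intersect with YZ mask (14 set) -- 20 left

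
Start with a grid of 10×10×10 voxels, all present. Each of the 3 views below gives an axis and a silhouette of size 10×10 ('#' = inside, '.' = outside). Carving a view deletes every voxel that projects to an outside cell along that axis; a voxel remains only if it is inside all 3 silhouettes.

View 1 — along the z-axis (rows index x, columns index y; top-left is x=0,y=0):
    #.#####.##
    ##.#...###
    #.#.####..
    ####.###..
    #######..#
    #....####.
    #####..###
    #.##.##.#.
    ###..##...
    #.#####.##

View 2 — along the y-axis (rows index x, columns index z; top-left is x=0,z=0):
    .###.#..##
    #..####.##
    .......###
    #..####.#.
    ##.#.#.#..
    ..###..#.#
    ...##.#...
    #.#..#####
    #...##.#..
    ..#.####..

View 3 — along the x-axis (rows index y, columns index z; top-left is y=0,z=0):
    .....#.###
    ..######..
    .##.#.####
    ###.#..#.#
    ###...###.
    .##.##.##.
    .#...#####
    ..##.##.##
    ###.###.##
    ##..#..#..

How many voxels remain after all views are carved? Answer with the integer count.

full grid |V| = 1000
V1 z: intersect with XY mask (67 set) -- 670 left
V2 y: intersect with XZ mask (51 set) -- 341 left
V3 x: intersect with YZ mask (59 set) -- 198 left

198 voxels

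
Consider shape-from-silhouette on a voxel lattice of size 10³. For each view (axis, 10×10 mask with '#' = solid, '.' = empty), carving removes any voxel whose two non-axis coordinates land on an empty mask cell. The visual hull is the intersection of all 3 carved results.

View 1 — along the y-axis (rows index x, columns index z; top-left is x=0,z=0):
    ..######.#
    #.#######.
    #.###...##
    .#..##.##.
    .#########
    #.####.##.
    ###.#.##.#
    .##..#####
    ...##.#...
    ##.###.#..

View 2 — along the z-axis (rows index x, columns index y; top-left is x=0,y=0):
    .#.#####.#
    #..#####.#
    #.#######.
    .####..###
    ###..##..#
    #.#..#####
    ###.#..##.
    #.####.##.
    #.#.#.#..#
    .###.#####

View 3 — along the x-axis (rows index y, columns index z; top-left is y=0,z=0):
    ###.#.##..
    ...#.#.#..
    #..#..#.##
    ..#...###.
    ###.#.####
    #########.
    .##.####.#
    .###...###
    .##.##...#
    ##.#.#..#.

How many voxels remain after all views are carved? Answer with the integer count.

full grid |V| = 1000
carve view 1 (along y, XZ-mask fill 65/100): 650 voxels remain
carve view 2 (along z, XY-mask fill 68/100): 445 voxels remain
carve view 3 (along x, YZ-mask fill 58/100): 264 voxels remain

|visual hull| = 264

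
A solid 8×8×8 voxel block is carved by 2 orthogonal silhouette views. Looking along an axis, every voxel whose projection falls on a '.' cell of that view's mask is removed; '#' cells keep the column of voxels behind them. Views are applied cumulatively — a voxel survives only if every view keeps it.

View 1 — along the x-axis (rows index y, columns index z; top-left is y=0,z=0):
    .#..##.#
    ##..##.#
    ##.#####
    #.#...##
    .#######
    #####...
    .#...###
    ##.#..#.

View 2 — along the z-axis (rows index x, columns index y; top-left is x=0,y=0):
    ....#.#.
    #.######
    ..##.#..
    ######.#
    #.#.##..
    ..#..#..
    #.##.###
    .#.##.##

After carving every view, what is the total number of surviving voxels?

initial block: 8^3 = 512
step 1: project along x, AND mask (40/64) → |grid| = 320
step 2: project along z, AND mask (36/64) → |grid| = 185

|visual hull| = 185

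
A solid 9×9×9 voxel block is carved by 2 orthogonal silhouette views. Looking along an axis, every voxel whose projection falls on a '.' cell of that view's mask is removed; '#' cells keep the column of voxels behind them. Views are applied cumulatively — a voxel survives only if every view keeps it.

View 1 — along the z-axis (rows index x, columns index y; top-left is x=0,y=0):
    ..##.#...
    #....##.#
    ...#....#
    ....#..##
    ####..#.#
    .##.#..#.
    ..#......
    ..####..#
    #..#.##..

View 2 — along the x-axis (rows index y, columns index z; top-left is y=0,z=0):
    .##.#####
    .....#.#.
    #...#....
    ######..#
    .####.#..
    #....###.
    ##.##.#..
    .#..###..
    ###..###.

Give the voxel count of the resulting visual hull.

before carving: 729 voxels (9×9×9)
  1. axis=2 (XY plane), |mask|=32  ⇒  voxels=288
  2. axis=0 (YZ plane), |mask|=42  ⇒  voxels=154

voxel count = 154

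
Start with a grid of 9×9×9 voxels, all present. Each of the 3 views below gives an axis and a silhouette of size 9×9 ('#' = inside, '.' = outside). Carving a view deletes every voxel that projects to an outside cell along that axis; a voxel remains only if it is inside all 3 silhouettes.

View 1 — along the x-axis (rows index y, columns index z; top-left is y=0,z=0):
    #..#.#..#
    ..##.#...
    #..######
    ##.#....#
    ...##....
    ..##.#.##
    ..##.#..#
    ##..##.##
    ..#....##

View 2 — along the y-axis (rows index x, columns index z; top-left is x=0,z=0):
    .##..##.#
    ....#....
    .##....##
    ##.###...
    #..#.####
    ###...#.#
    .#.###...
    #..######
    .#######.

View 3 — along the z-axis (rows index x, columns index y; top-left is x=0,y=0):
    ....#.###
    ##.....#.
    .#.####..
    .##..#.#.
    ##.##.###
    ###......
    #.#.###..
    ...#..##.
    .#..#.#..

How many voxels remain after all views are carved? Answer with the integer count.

initial block: 9^3 = 729
carve view 1 (along x, YZ-mask fill 38/81): 342 voxels remain
carve view 2 (along y, XZ-mask fill 44/81): 186 voxels remain
carve view 3 (along z, XY-mask fill 37/81): 84 voxels remain

84 voxels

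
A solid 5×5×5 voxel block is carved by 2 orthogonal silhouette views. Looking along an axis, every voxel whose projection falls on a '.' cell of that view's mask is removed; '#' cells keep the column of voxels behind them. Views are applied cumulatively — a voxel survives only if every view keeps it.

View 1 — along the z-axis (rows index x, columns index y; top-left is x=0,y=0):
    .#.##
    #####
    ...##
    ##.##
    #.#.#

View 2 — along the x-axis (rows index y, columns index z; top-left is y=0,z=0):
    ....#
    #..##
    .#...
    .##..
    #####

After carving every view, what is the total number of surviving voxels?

|visual hull| = 47

start: 5×5×5 = 125 voxels
[1] z-view keeps 17 columns → grid now 85
[2] x-view keeps 12 columns → grid now 47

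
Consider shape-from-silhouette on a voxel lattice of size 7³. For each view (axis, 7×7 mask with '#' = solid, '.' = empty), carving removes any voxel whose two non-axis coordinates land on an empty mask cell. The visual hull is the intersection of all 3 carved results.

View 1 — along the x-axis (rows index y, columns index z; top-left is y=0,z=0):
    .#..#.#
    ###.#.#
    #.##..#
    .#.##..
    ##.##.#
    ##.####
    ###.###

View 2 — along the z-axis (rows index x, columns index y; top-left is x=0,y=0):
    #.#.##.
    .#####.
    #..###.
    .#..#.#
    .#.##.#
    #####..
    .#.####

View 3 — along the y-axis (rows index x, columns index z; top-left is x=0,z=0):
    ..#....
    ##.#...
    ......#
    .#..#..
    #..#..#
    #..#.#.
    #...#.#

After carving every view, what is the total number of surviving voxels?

start: 7×7×7 = 343 voxels
[1] x-view keeps 32 columns → grid now 224
[2] z-view keeps 30 columns → grid now 138
[3] y-view keeps 16 columns → grid now 49

remaining voxels: 49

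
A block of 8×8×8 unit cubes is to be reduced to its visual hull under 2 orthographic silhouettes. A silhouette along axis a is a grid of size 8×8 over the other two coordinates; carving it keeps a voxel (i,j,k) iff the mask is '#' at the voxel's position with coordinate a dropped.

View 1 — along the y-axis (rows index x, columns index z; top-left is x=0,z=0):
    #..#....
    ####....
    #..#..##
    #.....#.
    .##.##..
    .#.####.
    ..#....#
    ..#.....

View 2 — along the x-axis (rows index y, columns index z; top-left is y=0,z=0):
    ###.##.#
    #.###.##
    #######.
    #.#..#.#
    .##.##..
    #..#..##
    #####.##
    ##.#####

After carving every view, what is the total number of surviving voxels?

|visual hull| = 136

start: 8×8×8 = 512 voxels
step 1: project along y, AND mask (24/64) → |grid| = 192
step 2: project along x, AND mask (45/64) → |grid| = 136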